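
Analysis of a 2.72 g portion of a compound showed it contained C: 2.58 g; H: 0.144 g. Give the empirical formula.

C: 2.58 g ÷ 12.01 g/mol = 0.2148 mol
H: 0.144 g ÷ 1.008 g/mol = 0.1429 mol
Divide by the smallest (0.1429 mol H): C 1.504, H 1.000
×2: C 3.01, H 2.00 → C3H2

C3H2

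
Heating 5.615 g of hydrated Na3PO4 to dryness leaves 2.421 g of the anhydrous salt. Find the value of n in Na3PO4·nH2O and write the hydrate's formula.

Na3PO4·12H2O

Mass of water lost = 5.615 − 2.421 = 3.194 g → 3.194 / 18.02 = 0.1772 mol H2O
Molar mass of Na3PO4 = 163.94 g/mol → mol Na3PO4 = 2.421 / 163.94 = 0.01477
n = 0.1772 / 0.01477 = 12.00 ≈ 12 → Na3PO4·12H2O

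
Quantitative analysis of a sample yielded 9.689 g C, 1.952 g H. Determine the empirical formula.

C5H12

C: 9.689 g ÷ 12.01 g/mol = 0.8067 mol
H: 1.952 g ÷ 1.008 g/mol = 1.937 mol
Smallest is C at 0.8067 mol; normalising gives C 1.000, H 2.400
Multiply by 5: C 5.00, H 12.00 → C5H12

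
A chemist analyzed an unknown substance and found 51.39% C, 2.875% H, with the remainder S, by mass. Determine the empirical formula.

Assume 100 g: 51.39 g C, 2.875 g H, 45.735 g S.
n(C) = 51.39/12.01 = 4.279, n(H) = 2.875/1.008 = 2.852, n(S) = 45.735/32.07 = 1.426
Ratios (÷ 1.426): C 3.000, H 2.000, S 1.000
→ C3H2S

C3H2S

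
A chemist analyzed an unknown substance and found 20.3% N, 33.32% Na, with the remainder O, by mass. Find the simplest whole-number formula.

NNaO2

Assume 100 g: 20.3 g N, 33.32 g Na, 46.38 g O.
n(N) = 20.3/14.01 = 1.449, n(Na) = 33.32/22.99 = 1.449, n(O) = 46.38/16.00 = 2.899
Ratios (÷ 1.449): N 1.000, Na 1.000, O 2.001
Ratio ≈ 1:1:2, so the empirical formula is NNaO2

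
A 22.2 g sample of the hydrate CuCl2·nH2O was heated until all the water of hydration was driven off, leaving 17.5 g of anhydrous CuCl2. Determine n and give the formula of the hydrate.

Mass of water lost = 22.2 − 17.5 = 4.7 g → 4.7 / 18.02 = 0.2608 mol H2O
Molar mass of CuCl2 = 134.45 g/mol → mol CuCl2 = 17.5 / 134.45 = 0.1302
n = 0.2608 / 0.1302 = 2.00 ≈ 2 → CuCl2·2H2O

CuCl2·2H2O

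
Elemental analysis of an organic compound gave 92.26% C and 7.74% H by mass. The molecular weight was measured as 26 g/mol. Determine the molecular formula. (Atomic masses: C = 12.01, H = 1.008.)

C2H2

Assume 100 g: 92.26 g C, 7.74 g H.
n(C) = 92.26/12.01 = 7.682, n(H) = 7.74/1.008 = 7.679
Smallest is H at 7.679 mol; normalising gives C 1.000, H 1.000
≈ 1:1 → CH
Empirical-formula mass = 13.02 g/mol
n = 26 / 13.02 = 2.00 ≈ 2
Molecular formula = (CH)×2 = C2H2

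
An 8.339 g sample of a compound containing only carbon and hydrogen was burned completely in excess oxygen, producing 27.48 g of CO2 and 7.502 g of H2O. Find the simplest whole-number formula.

mol C = 27.48 / 44.01 = 0.6244; mass C = 0.6244 × 12.01 = 7.499 g
mol H = 2 × (7.502 / 18.02) = 0.8326; mass H = 0.8326 × 1.008 = 0.8393 g
Ratios (÷ 0.6244): C 1.000, H 1.333
Multiply by 3: C 3.00, H 4.00 → C3H4

C3H4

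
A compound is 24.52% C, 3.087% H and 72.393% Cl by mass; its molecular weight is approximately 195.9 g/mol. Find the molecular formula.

C4H6Cl4

Assume 100 g: 24.52 g C, 3.087 g H, 72.393 g Cl.
n(C) = 24.52/12.01 = 2.042, n(H) = 3.087/1.008 = 3.062, n(Cl) = 72.393/35.45 = 2.042
Smallest is C at 2.042 mol; normalising gives C 1.000, H 1.500, Cl 1.000
×2: C 2.00, H 3.00, Cl 2.00 → C2H3Cl2
Empirical-formula mass = 97.94 g/mol
n = 195.9 / 97.94 = 2.00 ≈ 2
Molecular formula = (C2H3Cl2)×2 = C4H6Cl4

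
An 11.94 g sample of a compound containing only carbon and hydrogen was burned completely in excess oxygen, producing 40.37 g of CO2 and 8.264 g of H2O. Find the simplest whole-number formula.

CH

mol C = 40.37 / 44.01 = 0.9173; mass C = 0.9173 × 12.01 = 11.02 g
mol H = 2 × (8.264 / 18.02) = 0.9172; mass H = 0.9172 × 1.008 = 0.9245 g
Divide by the smallest (0.9172 mol H): C 1.000, H 1.000
≈ 1:1 → CH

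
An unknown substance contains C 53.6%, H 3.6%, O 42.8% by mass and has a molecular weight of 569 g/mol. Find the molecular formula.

Assume 100 g: 53.6 g C, 3.6 g H, 42.8 g O.
Moles — C: 53.6 / 12.01 = 4.463 mol; H: 3.6 / 1.008 = 3.571 mol; O: 42.8 / 16.00 = 2.675 mol
Smallest is O at 2.675 mol; normalising gives C 1.668, H 1.335, O 1.000
Scaling by 3: C 5.01, H 4.01, O 3.00 → C5H4O3
Empirical-formula mass = 112.08 g/mol
n = 569 / 112.08 = 5.08 ≈ 5
Molecular formula = (C5H4O3)×5 = C25H20O15

C25H20O15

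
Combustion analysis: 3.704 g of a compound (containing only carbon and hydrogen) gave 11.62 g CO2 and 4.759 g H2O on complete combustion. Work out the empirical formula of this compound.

CH2

mol C = 11.62 / 44.01 = 0.2640; mass C = 0.2640 × 12.01 = 3.171 g
mol H = 2 × (4.759 / 18.02) = 0.5282; mass H = 0.5282 × 1.008 = 0.5324 g
Smallest is C at 0.264 mol; normalising gives C 1.000, H 2.000
≈ 1:2 → CH2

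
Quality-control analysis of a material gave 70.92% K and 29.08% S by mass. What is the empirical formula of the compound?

K2S

Assume 100 g: 70.92 g K, 29.08 g S.
Moles — K: 70.92 / 39.10 = 1.814 mol; S: 29.08 / 32.07 = 0.9068 mol
Smallest is S at 0.9068 mol; normalising gives K 2.000, S 1.000
≈ 2:1 → K2S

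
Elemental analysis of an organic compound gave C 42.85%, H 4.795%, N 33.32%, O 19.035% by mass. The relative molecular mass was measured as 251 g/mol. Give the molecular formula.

Assume 100 g: 42.85 g C, 4.795 g H, 33.32 g N, 19.035 g O.
Moles — C: 42.85 / 12.01 = 3.568 mol; H: 4.795 / 1.008 = 4.757 mol; N: 33.32 / 14.01 = 2.378 mol; O: 19.035 / 16.00 = 1.19 mol
Smallest is O at 1.19 mol; normalising gives C 2.999, H 3.998, N 1.999, O 1.000
→ C3H4N2O
Empirical-formula mass = 84.08 g/mol
n = 251 / 84.08 = 2.99 ≈ 3
Molecular formula = (C3H4N2O)×3 = C9H12N6O3

C9H12N6O3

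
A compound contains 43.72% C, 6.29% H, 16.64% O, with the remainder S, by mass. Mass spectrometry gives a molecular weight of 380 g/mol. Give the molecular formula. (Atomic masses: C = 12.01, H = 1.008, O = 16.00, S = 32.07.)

C14H24O4S4

Assume 100 g: 43.72 g C, 6.29 g H, 16.64 g O, 33.35 g S.
Moles — C: 43.72 / 12.01 = 3.64 mol; H: 6.29 / 1.008 = 6.24 mol; O: 16.64 / 16.00 = 1.04 mol; S: 33.35 / 32.07 = 1.04 mol
Divide by the smallest (1.04 mol S): C 3.501, H 6.001, O 1.000, S 1.000
×2: C 7.00, H 12.00, O 2.00, S 2.00 → C7H12O2S2
Empirical-formula mass = 192.31 g/mol
n = 380 / 192.31 = 1.98 ≈ 2
Molecular formula = (C7H12O2S2)×2 = C14H24O4S4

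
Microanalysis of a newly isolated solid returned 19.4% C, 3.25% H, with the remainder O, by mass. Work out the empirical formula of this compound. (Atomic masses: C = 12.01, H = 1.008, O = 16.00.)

Assume 100 g: 19.4 g C, 3.25 g H, 77.35 g O.
C: 19.4 g ÷ 12.01 g/mol = 1.615 mol
H: 3.25 g ÷ 1.008 g/mol = 3.224 mol
O: 77.35 g ÷ 16.00 g/mol = 4.834 mol
Smallest is C at 1.615 mol; normalising gives C 1.000, H 1.996, O 2.993
≈ 1:2:3 → CH2O3

CH2O3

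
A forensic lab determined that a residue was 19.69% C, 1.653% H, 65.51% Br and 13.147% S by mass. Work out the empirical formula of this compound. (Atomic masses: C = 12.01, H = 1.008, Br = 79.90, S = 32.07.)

Assume 100 g: 19.69 g C, 1.653 g H, 65.51 g Br, 13.147 g S.
Moles — C: 19.69 / 12.01 = 1.639 mol; H: 1.653 / 1.008 = 1.64 mol; Br: 65.51 / 79.90 = 0.8199 mol; S: 13.147 / 32.07 = 0.4099 mol
Ratios (÷ 0.4099): C 3.999, H 4.000, Br 2.000, S 1.000
≈ 4:4:2:1 → C4H4Br2S

C4H4Br2S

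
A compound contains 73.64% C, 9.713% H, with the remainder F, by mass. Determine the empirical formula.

Assume 100 g: 73.64 g C, 9.713 g H, 16.647 g F.
n(C) = 73.64/12.01 = 6.132, n(H) = 9.713/1.008 = 9.636, n(F) = 16.647/19.00 = 0.8762
Divide by the smallest (0.8762 mol F): C 6.998, H 10.998, F 1.000
Ratio ≈ 7:11:1, so the empirical formula is C7H11F

C7H11F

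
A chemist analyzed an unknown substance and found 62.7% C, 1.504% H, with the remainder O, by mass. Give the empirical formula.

C7H2O3

Assume 100 g: 62.7 g C, 1.504 g H, 35.796 g O.
C: 62.7 g ÷ 12.01 g/mol = 5.221 mol
H: 1.504 g ÷ 1.008 g/mol = 1.492 mol
O: 35.796 g ÷ 16.00 g/mol = 2.237 mol
Divide by the smallest (1.492 mol H): C 3.499, H 1.000, O 1.499
Multiply by 2: C 7.00, H 2.00, O 3.00 → C7H2O3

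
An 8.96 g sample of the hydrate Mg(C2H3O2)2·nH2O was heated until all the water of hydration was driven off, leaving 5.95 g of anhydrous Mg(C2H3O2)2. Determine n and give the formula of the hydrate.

Mg(C2H3O2)2·4H2O

Mass of water lost = 8.96 − 5.95 = 3.01 g → 3.01 / 18.02 = 0.167 mol H2O
Molar mass of Mg(C2H3O2)2 = 142.40 g/mol → mol Mg(C2H3O2)2 = 5.95 / 142.40 = 0.04178
n = 0.167 / 0.04178 = 4.00 ≈ 4 → Mg(C2H3O2)2·4H2O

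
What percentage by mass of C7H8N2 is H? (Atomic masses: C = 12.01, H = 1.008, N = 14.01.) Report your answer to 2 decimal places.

Molar mass = 7(12.01) + 8(1.008) + 2(14.01) = 120.154 g/mol
Mass of H per mole = 8 × 1.008 = 8.064 g
% H = 8.064 / 120.154 × 100 = 6.71%

6.71%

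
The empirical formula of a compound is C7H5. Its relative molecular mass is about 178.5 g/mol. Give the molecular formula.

Empirical-formula mass = 89.11 g/mol
n = 178.5 / 89.11 = 2.00 ≈ 2
Molecular formula = (C7H5)2 = C14H10

C14H10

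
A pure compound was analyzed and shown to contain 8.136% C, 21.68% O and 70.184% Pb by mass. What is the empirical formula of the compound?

Assume 100 g: 8.136 g C, 21.68 g O, 70.184 g Pb.
n(C) = 8.136/12.01 = 0.6774, n(O) = 21.68/16.00 = 1.355, n(Pb) = 70.184/207.2 = 0.3387
Divide by the smallest (0.3387 mol Pb): C 2.000, O 4.000, Pb 1.000
≈ 2:4:1 → C2O4Pb

C2O4Pb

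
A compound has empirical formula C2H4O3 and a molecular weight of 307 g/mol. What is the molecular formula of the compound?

C8H16O12

Empirical-formula mass = 76.05 g/mol
n = 307 / 76.05 = 4.04 ≈ 4
Molecular formula = (C2H4O3)4 = C8H16O12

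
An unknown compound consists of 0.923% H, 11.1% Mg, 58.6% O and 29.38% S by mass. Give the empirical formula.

H2MgO8S2

Assume 100 g: 0.923 g H, 11.1 g Mg, 58.6 g O, 29.38 g S.
Moles — H: 0.923 / 1.008 = 0.9157 mol; Mg: 11.1 / 24.31 = 0.4566 mol; O: 58.6 / 16.00 = 3.663 mol; S: 29.38 / 32.07 = 0.9161 mol
Ratios (÷ 0.4566): H 2.005, Mg 1.000, O 8.021, S 2.006
Ratio ≈ 2:1:8:2, so the empirical formula is H2MgO8S2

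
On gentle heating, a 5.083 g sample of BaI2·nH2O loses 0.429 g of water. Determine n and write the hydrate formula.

Mass of anhydrous BaI2 = 5.083 − 0.429 = 4.654 g
mol H2O = 0.429 / 18.02 = 0.02381
Molar mass of BaI2 = 391.13 g/mol → mol BaI2 = 4.654 / 391.13 = 0.0119
n = 0.02381 / 0.0119 = 2.00 ≈ 2 → BaI2·2H2O

BaI2·2H2O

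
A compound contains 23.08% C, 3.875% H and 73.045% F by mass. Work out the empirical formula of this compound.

Assume 100 g: 23.08 g C, 3.875 g H, 73.045 g F.
Moles — C: 23.08 / 12.01 = 1.922 mol; H: 3.875 / 1.008 = 3.844 mol; F: 73.045 / 19.00 = 3.844 mol
Ratios (÷ 1.922): C 1.000, H 2.000, F 2.001
→ CH2F2

CH2F2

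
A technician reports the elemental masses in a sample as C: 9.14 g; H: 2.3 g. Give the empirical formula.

C: 9.14 g ÷ 12.01 g/mol = 0.761 mol
H: 2.3 g ÷ 1.008 g/mol = 2.282 mol
Smallest is C at 0.761 mol; normalising gives C 1.000, H 2.998
Ratio ≈ 1:3, so the empirical formula is CH3

CH3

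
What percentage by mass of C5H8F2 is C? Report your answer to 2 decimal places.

56.59%

Molar mass = 5(12.01) + 8(1.008) + 2(19.00) = 106.114 g/mol
Mass of C per mole = 5 × 12.01 = 60.050 g
% C = 60.050 / 106.114 × 100 = 56.59%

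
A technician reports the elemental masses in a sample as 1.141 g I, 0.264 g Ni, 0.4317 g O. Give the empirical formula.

I2NiO6

n(I) = 1.141/126.90 = 0.008991, n(Ni) = 0.264/58.69 = 0.004498, n(O) = 0.4317/16.00 = 0.02698
Ratios (÷ 0.004498): I 1.999, Ni 1.000, O 5.998
Ratio ≈ 2:1:6, so the empirical formula is I2NiO6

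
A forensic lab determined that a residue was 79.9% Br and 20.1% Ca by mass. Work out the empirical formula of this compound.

Assume 100 g: 79.9 g Br, 20.1 g Ca.
Br: 79.9 g ÷ 79.90 g/mol = 1 mol
Ca: 20.1 g ÷ 40.08 g/mol = 0.5015 mol
Divide by the smallest (0.5015 mol Ca): Br 1.994, Ca 1.000
≈ 2:1 → Br2Ca

Br2Ca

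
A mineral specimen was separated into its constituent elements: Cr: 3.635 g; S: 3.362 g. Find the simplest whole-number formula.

n(Cr) = 3.635/52.00 = 0.0699, n(S) = 3.362/32.07 = 0.1048
Smallest is Cr at 0.0699 mol; normalising gives Cr 1.000, S 1.500
×2: Cr 2.00, S 3.00 → Cr2S3

Cr2S3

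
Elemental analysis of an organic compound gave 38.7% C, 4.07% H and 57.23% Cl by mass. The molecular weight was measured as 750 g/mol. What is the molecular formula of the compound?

C24H30Cl12

Assume 100 g: 38.7 g C, 4.07 g H, 57.23 g Cl.
C: 38.7 g ÷ 12.01 g/mol = 3.222 mol
H: 4.07 g ÷ 1.008 g/mol = 4.038 mol
Cl: 57.23 g ÷ 35.45 g/mol = 1.614 mol
Smallest is Cl at 1.614 mol; normalising gives C 1.996, H 2.501, Cl 1.000
Scaling by 2: C 3.99, H 5.00, Cl 2.00 → C4H5Cl2
Empirical-formula mass = 123.98 g/mol
n = 750 / 123.98 = 6.05 ≈ 6
Molecular formula = (C4H5Cl2)×6 = C24H30Cl12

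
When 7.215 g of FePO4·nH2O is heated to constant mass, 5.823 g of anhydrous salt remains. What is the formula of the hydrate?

Mass of water lost = 7.215 − 5.823 = 1.392 g → 1.392 / 18.02 = 0.07725 mol H2O
Molar mass of FePO4 = 150.82 g/mol → mol FePO4 = 5.823 / 150.82 = 0.03861
n = 0.07725 / 0.03861 = 2.00 ≈ 2 → FePO4·2H2O

FePO4·2H2O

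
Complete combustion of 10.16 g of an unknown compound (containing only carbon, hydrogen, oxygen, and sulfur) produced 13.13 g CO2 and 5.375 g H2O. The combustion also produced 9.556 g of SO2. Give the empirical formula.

C4H8OS2

mol C = 13.13 / 44.01 = 0.2983; mass C = 0.2983 × 12.01 = 3.583 g
mol H = 2 × (5.375 / 18.02) = 0.5966; mass H = 0.5966 × 1.008 = 0.6013 g
mol S = 9.556 / 64.07 = 0.1491; mass S = 4.783 g
mass O = 10.16 − (8.968) = 1.192 g → mol O = 0.07452
Smallest is O at 0.07452 mol; normalising gives C 4.003, H 8.005, O 1.000, S 2.001
→ C4H8OS2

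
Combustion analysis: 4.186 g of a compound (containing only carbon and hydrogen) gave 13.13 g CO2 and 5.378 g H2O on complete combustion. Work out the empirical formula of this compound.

mol C = 13.13 / 44.01 = 0.2983; mass C = 0.2983 × 12.01 = 3.583 g
mol H = 2 × (5.378 / 18.02) = 0.5969; mass H = 0.5969 × 1.008 = 0.6017 g
Smallest is C at 0.2983 mol; normalising gives C 1.000, H 2.001
≈ 1:2 → CH2

CH2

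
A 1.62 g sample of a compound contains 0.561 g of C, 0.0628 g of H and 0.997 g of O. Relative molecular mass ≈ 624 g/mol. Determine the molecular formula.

C: 0.561 g ÷ 12.01 g/mol = 0.04671 mol
H: 0.0628 g ÷ 1.008 g/mol = 0.0623 mol
O: 0.997 g ÷ 16.00 g/mol = 0.06231 mol
Ratios (÷ 0.04671): C 1.000, H 1.334, O 1.334
×3: C 3.00, H 4.00, O 4.00 → C3H4O4
Empirical-formula mass = 104.06 g/mol
n = 624 / 104.06 = 6.00 ≈ 6
Molecular formula = (C3H4O4)×6 = C18H24O24

C18H24O24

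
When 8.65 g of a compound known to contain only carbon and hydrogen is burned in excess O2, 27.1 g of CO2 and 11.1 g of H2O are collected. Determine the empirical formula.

CH2

mol C = 27.1 / 44.01 = 0.6158; mass C = 0.6158 × 12.01 = 7.395 g
mol H = 2 × (11.1 / 18.02) = 1.232; mass H = 1.232 × 1.008 = 1.242 g
Smallest is C at 0.6158 mol; normalising gives C 1.000, H 2.001
≈ 1:2 → CH2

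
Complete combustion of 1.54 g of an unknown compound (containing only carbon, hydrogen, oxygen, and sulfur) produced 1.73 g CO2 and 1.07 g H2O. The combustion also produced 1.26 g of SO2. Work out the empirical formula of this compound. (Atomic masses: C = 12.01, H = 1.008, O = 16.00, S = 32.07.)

C2H6OS

mol C = 1.73 / 44.01 = 0.03931; mass C = 0.03931 × 12.01 = 0.4721 g
mol H = 2 × (1.07 / 18.02) = 0.1188; mass H = 0.1188 × 1.008 = 0.1197 g
mol S = 1.26 / 64.07 = 0.01967; mass S = 0.6307 g
mass O = 1.54 − (1.222) = 0.3175 g → mol O = 0.01984
Divide by the smallest (0.01967 mol S): C 1.999, H 6.039, O 1.009, S 1.000
Ratio ≈ 2:6:1:1, so the empirical formula is C2H6OS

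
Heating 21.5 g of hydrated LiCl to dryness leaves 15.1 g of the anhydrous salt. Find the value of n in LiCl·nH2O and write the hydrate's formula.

LiCl·H2O

Mass of water lost = 21.5 − 15.1 = 6.4 g → 6.4 / 18.02 = 0.3552 mol H2O
Molar mass of LiCl = 42.39 g/mol → mol LiCl = 15.1 / 42.39 = 0.3562
n = 0.3552 / 0.3562 = 1.00 ≈ 1 → LiCl·H2O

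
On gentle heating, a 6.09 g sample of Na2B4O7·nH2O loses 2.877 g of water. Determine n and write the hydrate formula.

Na2B4O7·10H2O

Mass of anhydrous Na2B4O7 = 6.09 − 2.877 = 3.213 g
mol H2O = 2.877 / 18.02 = 0.1597
Molar mass of Na2B4O7 = 201.22 g/mol → mol Na2B4O7 = 3.213 / 201.22 = 0.01597
n = 0.1597 / 0.01597 = 10.00 ≈ 10 → Na2B4O7·10H2O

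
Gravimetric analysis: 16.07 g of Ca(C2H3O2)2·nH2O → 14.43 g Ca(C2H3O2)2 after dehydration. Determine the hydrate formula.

Mass of water lost = 16.07 − 14.43 = 1.64 g → 1.64 / 18.02 = 0.09101 mol H2O
Molar mass of Ca(C2H3O2)2 = 158.17 g/mol → mol Ca(C2H3O2)2 = 14.43 / 158.17 = 0.09123
n = 0.09101 / 0.09123 = 1.00 ≈ 1 → Ca(C2H3O2)2·H2O

Ca(C2H3O2)2·H2O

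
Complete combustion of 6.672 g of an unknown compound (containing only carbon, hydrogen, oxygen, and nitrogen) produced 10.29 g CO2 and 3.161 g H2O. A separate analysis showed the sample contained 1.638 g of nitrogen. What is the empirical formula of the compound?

mol C = 10.29 / 44.01 = 0.2338; mass C = 0.2338 × 12.01 = 2.808 g
mol H = 2 × (3.161 / 18.02) = 0.3508; mass H = 0.3508 × 1.008 = 0.3536 g
mol N = 1.638 / 14.01 = 0.1169
mass O = 6.672 − (4.800) = 1.872 g → mol O = 0.1170
Smallest is N at 0.1169 mol; normalising gives C 2.000, H 3.001, N 1.000, O 1.001
→ C2H3NO

C2H3NO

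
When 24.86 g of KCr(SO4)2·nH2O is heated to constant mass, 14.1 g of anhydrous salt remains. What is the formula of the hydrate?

KCr(SO4)2·12H2O

Mass of water lost = 24.86 − 14.1 = 10.76 g → 10.76 / 18.02 = 0.5971 mol H2O
Molar mass of KCr(SO4)2 = 283.24 g/mol → mol KCr(SO4)2 = 14.1 / 283.24 = 0.04978
n = 0.5971 / 0.04978 = 11.99 ≈ 12 → KCr(SO4)2·12H2O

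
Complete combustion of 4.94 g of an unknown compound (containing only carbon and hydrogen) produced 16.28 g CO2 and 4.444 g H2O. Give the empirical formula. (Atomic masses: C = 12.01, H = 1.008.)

mol C = 16.28 / 44.01 = 0.3699; mass C = 0.3699 × 12.01 = 4.443 g
mol H = 2 × (4.444 / 18.02) = 0.4932; mass H = 0.4932 × 1.008 = 0.4972 g
Smallest is C at 0.3699 mol; normalising gives C 1.000, H 1.333
×3: C 3.00, H 4.00 → C3H4

C3H4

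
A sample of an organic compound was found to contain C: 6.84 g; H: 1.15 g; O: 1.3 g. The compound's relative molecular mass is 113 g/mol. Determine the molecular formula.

C: 6.84 g ÷ 12.01 g/mol = 0.5695 mol
H: 1.15 g ÷ 1.008 g/mol = 1.141 mol
O: 1.3 g ÷ 16.00 g/mol = 0.08125 mol
Divide by the smallest (0.08125 mol O): C 7.010, H 14.042, O 1.000
≈ 7:14:1 → C7H14O
Empirical-formula mass = 114.18 g/mol
n = 113 / 114.18 = 0.99 ≈ 1
Molecular formula = empirical formula = C7H14O

C7H14O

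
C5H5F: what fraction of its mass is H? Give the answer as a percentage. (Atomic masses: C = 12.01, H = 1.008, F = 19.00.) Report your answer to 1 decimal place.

6.0%

Molar mass = 5(12.01) + 5(1.008) + 1(19.00) = 84.090 g/mol
Mass of H per mole = 5 × 1.008 = 5.040 g
% H = 5.040 / 84.090 × 100 = 6.0%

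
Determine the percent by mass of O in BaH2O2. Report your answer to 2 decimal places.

Molar mass = 1(137.33) + 2(1.008) + 2(16.00) = 171.346 g/mol
Mass of O per mole = 2 × 16.00 = 32.000 g
% O = 32.000 / 171.346 × 100 = 18.68%

18.68%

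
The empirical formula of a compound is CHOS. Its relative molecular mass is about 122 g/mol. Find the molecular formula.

C2H2O2S2

Empirical-formula mass = 61.09 g/mol
n = 122 / 61.09 = 2.00 ≈ 2
Molecular formula = (CHOS)2 = C2H2O2S2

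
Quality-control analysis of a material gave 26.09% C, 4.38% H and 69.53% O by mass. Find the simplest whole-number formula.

CH2O2

Assume 100 g: 26.09 g C, 4.38 g H, 69.53 g O.
n(C) = 26.09/12.01 = 2.172, n(H) = 4.38/1.008 = 4.345, n(O) = 69.53/16.00 = 4.346
Ratios (÷ 2.172): C 1.000, H 2.000, O 2.000
Ratio ≈ 1:2:2, so the empirical formula is CH2O2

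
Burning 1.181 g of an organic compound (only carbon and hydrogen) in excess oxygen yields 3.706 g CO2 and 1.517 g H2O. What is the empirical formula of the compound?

CH2

mol C = 3.706 / 44.01 = 0.08421; mass C = 0.08421 × 12.01 = 1.011 g
mol H = 2 × (1.517 / 18.02) = 0.1684; mass H = 0.1684 × 1.008 = 0.1697 g
Divide by the smallest (0.08421 mol C): C 1.000, H 1.999
Ratio ≈ 1:2, so the empirical formula is CH2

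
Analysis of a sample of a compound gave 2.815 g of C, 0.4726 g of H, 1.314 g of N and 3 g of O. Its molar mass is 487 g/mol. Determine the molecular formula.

C15H30N6O12

C: 2.815 g ÷ 12.01 g/mol = 0.2344 mol
H: 0.4726 g ÷ 1.008 g/mol = 0.4688 mol
N: 1.314 g ÷ 14.01 g/mol = 0.09379 mol
O: 3 g ÷ 16.00 g/mol = 0.1875 mol
Divide by the smallest (0.09379 mol N): C 2.499, H 4.999, N 1.000, O 1.999
Scaling by 2: C 5.00, H 10.00, N 2.00, O 4.00 → C5H10N2O4
Empirical-formula mass = 162.15 g/mol
n = 487 / 162.15 = 3.00 ≈ 3
Molecular formula = (C5H10N2O4)×3 = C15H30N6O12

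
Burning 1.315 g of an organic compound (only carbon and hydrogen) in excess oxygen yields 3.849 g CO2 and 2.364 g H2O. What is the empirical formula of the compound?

CH3

mol C = 3.849 / 44.01 = 0.08746; mass C = 0.08746 × 12.01 = 1.050 g
mol H = 2 × (2.364 / 18.02) = 0.2624; mass H = 0.2624 × 1.008 = 0.2645 g
Divide by the smallest (0.08746 mol C): C 1.000, H 3.000
≈ 1:3 → CH3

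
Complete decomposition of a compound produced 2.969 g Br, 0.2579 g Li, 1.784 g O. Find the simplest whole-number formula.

BrLiO3

n(Br) = 2.969/79.90 = 0.03716, n(Li) = 0.2579/6.94 = 0.03716, n(O) = 1.784/16.00 = 0.1115
Ratios (÷ 0.03716): Br 1.000, Li 1.000, O 3.001
→ BrLiO3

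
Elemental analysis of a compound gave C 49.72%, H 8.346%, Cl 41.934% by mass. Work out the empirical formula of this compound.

C7H14Cl2

Assume 100 g: 49.72 g C, 8.346 g H, 41.934 g Cl.
n(C) = 49.72/12.01 = 4.14, n(H) = 8.346/1.008 = 8.28, n(Cl) = 41.934/35.45 = 1.183
Smallest is Cl at 1.183 mol; normalising gives C 3.500, H 7.000, Cl 1.000
Scaling by 2: C 7.00, H 14.00, Cl 2.00 → C7H14Cl2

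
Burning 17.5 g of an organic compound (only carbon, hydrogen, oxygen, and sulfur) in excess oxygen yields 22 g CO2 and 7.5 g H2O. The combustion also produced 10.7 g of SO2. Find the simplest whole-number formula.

mol C = 22 / 44.01 = 0.4999; mass C = 0.4999 × 12.01 = 6.004 g
mol H = 2 × (7.5 / 18.02) = 0.8324; mass H = 0.8324 × 1.008 = 0.8391 g
mol S = 10.7 / 64.07 = 0.1670; mass S = 5.356 g
mass O = 17.5 − (12.20) = 5.301 g → mol O = 0.3313
Divide by the smallest (0.167 mol S): C 2.993, H 4.984, O 1.984, S 1.000
→ C3H5O2S

C3H5O2S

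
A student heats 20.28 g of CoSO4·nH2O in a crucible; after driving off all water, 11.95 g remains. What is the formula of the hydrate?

CoSO4·6H2O

Mass of water lost = 20.28 − 11.95 = 8.33 g → 8.33 / 18.02 = 0.4623 mol H2O
Molar mass of CoSO4 = 155.00 g/mol → mol CoSO4 = 11.95 / 155.00 = 0.0771
n = 0.4623 / 0.0771 = 6.00 ≈ 6 → CoSO4·6H2O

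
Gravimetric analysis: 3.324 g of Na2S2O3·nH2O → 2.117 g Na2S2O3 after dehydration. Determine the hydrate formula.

Mass of water lost = 3.324 − 2.117 = 1.207 g → 1.207 / 18.02 = 0.06698 mol H2O
Molar mass of Na2S2O3 = 158.12 g/mol → mol Na2S2O3 = 2.117 / 158.12 = 0.01339
n = 0.06698 / 0.01339 = 5.00 ≈ 5 → Na2S2O3·5H2O

Na2S2O3·5H2O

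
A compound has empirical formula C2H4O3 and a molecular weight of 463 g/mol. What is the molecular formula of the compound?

Empirical-formula mass = 76.05 g/mol
n = 463 / 76.05 = 6.09 ≈ 6
Molecular formula = (C2H4O3)6 = C12H24O18

C12H24O18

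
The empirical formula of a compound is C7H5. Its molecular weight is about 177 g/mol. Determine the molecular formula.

Empirical-formula mass = 89.11 g/mol
n = 177 / 89.11 = 1.99 ≈ 2
Molecular formula = (C7H5)2 = C14H10

C14H10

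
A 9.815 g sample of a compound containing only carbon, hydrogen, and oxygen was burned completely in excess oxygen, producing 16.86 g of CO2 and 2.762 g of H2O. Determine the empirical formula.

C5H4O4

mol C = 16.86 / 44.01 = 0.3831; mass C = 0.3831 × 12.01 = 4.601 g
mol H = 2 × (2.762 / 18.02) = 0.3065; mass H = 0.3065 × 1.008 = 0.3090 g
mass O = 9.815 − (4.910) = 4.905 g → mol O = 0.3066
Smallest is H at 0.3065 mol; normalising gives C 1.250, H 1.000, O 1.000
Multiply by 4: C 5.00, H 4.00, O 4.00 → C5H4O4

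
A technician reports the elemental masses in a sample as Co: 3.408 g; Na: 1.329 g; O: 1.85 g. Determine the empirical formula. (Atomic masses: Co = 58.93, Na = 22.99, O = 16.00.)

Co: 3.408 g ÷ 58.93 g/mol = 0.05783 mol
Na: 1.329 g ÷ 22.99 g/mol = 0.05781 mol
O: 1.85 g ÷ 16.00 g/mol = 0.1156 mol
Smallest is Na at 0.05781 mol; normalising gives Co 1.000, Na 1.000, O 2.000
→ CoNaO2

CoNaO2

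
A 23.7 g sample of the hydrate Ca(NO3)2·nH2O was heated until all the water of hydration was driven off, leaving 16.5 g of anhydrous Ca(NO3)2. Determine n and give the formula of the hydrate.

Mass of water lost = 23.7 − 16.5 = 7.2 g → 7.2 / 18.02 = 0.3996 mol H2O
Molar mass of Ca(NO3)2 = 164.10 g/mol → mol Ca(NO3)2 = 16.5 / 164.10 = 0.1005
n = 0.3996 / 0.1005 = 3.97 ≈ 4 → Ca(NO3)2·4H2O

Ca(NO3)2·4H2O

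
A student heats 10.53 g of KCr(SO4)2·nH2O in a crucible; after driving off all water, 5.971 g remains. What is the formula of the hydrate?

KCr(SO4)2·12H2O

Mass of water lost = 10.53 − 5.971 = 4.559 g → 4.559 / 18.02 = 0.253 mol H2O
Molar mass of KCr(SO4)2 = 283.24 g/mol → mol KCr(SO4)2 = 5.971 / 283.24 = 0.02108
n = 0.253 / 0.02108 = 12.00 ≈ 12 → KCr(SO4)2·12H2O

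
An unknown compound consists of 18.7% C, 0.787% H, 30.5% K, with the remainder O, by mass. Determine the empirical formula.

C2HKO4

Assume 100 g: 18.7 g C, 0.787 g H, 30.5 g K, 50.01 g O.
n(C) = 18.7/12.01 = 1.557, n(H) = 0.787/1.008 = 0.7808, n(K) = 30.5/39.10 = 0.7801, n(O) = 50.01/16.00 = 3.126
Divide by the smallest (0.7801 mol K): C 1.996, H 1.001, K 1.000, O 4.007
Ratio ≈ 2:1:1:4, so the empirical formula is C2HKO4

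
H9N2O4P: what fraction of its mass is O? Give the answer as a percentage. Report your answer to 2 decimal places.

48.46%

Molar mass = 9(1.008) + 2(14.01) + 4(16.00) + 1(30.97) = 132.062 g/mol
Mass of O per mole = 4 × 16.00 = 64.000 g
% O = 64.000 / 132.062 × 100 = 48.46%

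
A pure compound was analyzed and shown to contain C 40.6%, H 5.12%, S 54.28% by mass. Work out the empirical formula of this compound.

Assume 100 g: 40.6 g C, 5.12 g H, 54.28 g S.
Moles — C: 40.6 / 12.01 = 3.381 mol; H: 5.12 / 1.008 = 5.079 mol; S: 54.28 / 32.07 = 1.693 mol
Divide by the smallest (1.693 mol S): C 1.997, H 3.001, S 1.000
→ C2H3S

C2H3S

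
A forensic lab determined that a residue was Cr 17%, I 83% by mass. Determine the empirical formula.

Assume 100 g: 17 g Cr, 83 g I.
Moles — Cr: 17 / 52.00 = 0.3269 mol; I: 83 / 126.90 = 0.6541 mol
Smallest is Cr at 0.3269 mol; normalising gives Cr 1.000, I 2.001
Ratio ≈ 1:2, so the empirical formula is CrI2

CrI2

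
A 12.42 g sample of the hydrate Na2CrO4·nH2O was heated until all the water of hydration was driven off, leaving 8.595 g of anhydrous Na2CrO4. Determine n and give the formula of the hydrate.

Na2CrO4·4H2O

Mass of water lost = 12.42 − 8.595 = 3.825 g → 3.825 / 18.02 = 0.2123 mol H2O
Molar mass of Na2CrO4 = 161.98 g/mol → mol Na2CrO4 = 8.595 / 161.98 = 0.05306
n = 0.2123 / 0.05306 = 4.00 ≈ 4 → Na2CrO4·4H2O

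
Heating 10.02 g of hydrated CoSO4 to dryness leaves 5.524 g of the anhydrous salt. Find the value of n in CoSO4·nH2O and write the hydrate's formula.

Mass of water lost = 10.02 − 5.524 = 4.496 g → 4.496 / 18.02 = 0.2495 mol H2O
Molar mass of CoSO4 = 155.00 g/mol → mol CoSO4 = 5.524 / 155.00 = 0.03564
n = 0.2495 / 0.03564 = 7.00 ≈ 7 → CoSO4·7H2O

CoSO4·7H2O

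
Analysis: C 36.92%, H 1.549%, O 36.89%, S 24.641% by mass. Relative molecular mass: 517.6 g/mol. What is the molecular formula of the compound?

C16H8O12S4

Assume 100 g: 36.92 g C, 1.549 g H, 36.89 g O, 24.641 g S.
Moles — C: 36.92 / 12.01 = 3.074 mol; H: 1.549 / 1.008 = 1.537 mol; O: 36.89 / 16.00 = 2.306 mol; S: 24.641 / 32.07 = 0.7684 mol
Smallest is S at 0.7684 mol; normalising gives C 4.001, H 2.000, O 3.001, S 1.000
≈ 4:2:3:1 → C4H2O3S
Empirical-formula mass = 130.13 g/mol
n = 517.6 / 130.13 = 3.98 ≈ 4
Molecular formula = (C4H2O3S)×4 = C16H8O12S4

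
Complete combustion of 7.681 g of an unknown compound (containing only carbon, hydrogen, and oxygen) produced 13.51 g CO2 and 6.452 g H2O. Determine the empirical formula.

C3H7O2

mol C = 13.51 / 44.01 = 0.3070; mass C = 0.3070 × 12.01 = 3.687 g
mol H = 2 × (6.452 / 18.02) = 0.7161; mass H = 0.7161 × 1.008 = 0.7218 g
mass O = 7.681 − (4.409) = 3.272 g → mol O = 0.2045
Divide by the smallest (0.2045 mol O): C 1.501, H 3.501, O 1.000
×2: C 3.00, H 7.00, O 2.00 → C3H7O2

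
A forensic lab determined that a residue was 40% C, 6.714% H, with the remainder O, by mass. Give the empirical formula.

Assume 100 g: 40 g C, 6.714 g H, 53.286 g O.
Moles — C: 40 / 12.01 = 3.331 mol; H: 6.714 / 1.008 = 6.661 mol; O: 53.286 / 16.00 = 3.33 mol
Smallest is O at 3.33 mol; normalising gives C 1.000, H 2.000, O 1.000
Ratio ≈ 1:2:1, so the empirical formula is CH2O

CH2O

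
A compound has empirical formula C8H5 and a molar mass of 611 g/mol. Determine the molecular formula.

C48H30

Empirical-formula mass = 101.12 g/mol
n = 611 / 101.12 = 6.04 ≈ 6
Molecular formula = (C8H5)6 = C48H30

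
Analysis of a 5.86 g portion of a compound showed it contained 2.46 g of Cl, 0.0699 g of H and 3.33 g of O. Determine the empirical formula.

n(Cl) = 2.46/35.45 = 0.06939, n(H) = 0.0699/1.008 = 0.06935, n(O) = 3.33/16.00 = 0.2081
Smallest is H at 0.06935 mol; normalising gives Cl 1.001, H 1.000, O 3.001
Ratio ≈ 1:1:3, so the empirical formula is ClHO3

ClHO3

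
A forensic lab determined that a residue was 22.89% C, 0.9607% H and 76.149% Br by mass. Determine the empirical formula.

C2HBr

Assume 100 g: 22.89 g C, 0.9607 g H, 76.149 g Br.
Moles — C: 22.89 / 12.01 = 1.906 mol; H: 0.9607 / 1.008 = 0.9531 mol; Br: 76.149 / 79.90 = 0.9531 mol
Divide by the smallest (0.9531 mol Br): C 2.000, H 1.000, Br 1.000
Ratio ≈ 2:1:1, so the empirical formula is C2HBr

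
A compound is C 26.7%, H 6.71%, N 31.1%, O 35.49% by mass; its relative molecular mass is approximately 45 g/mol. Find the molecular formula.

Assume 100 g: 26.7 g C, 6.71 g H, 31.1 g N, 35.49 g O.
Moles — C: 26.7 / 12.01 = 2.223 mol; H: 6.71 / 1.008 = 6.657 mol; N: 31.1 / 14.01 = 2.22 mol; O: 35.49 / 16.00 = 2.218 mol
Smallest is O at 2.218 mol; normalising gives C 1.002, H 3.001, N 1.001, O 1.000
Ratio ≈ 1:3:1:1, so the empirical formula is CH3NO
Empirical-formula mass = 45.04 g/mol
n = 45 / 45.04 = 1.00 ≈ 1
Molecular formula = empirical formula = CH3NO

CH3NO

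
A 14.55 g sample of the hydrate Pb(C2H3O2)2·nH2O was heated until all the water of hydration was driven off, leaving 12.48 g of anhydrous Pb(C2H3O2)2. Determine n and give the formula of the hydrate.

Pb(C2H3O2)2·3H2O

Mass of water lost = 14.55 − 12.48 = 2.07 g → 2.07 / 18.02 = 0.1149 mol H2O
Molar mass of Pb(C2H3O2)2 = 325.29 g/mol → mol Pb(C2H3O2)2 = 12.48 / 325.29 = 0.03837
n = 0.1149 / 0.03837 = 2.99 ≈ 3 → Pb(C2H3O2)2·3H2O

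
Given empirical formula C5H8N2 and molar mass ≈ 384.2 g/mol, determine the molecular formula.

Empirical-formula mass = 96.13 g/mol
n = 384.2 / 96.13 = 4.00 ≈ 4
Molecular formula = (C5H8N2)4 = C20H32N8

C20H32N8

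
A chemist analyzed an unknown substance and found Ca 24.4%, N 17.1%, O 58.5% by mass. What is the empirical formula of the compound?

Assume 100 g: 24.4 g Ca, 17.1 g N, 58.5 g O.
Moles — Ca: 24.4 / 40.08 = 0.6088 mol; N: 17.1 / 14.01 = 1.221 mol; O: 58.5 / 16.00 = 3.656 mol
Divide by the smallest (0.6088 mol Ca): Ca 1.000, N 2.005, O 6.006
≈ 1:2:6 → CaN2O6

CaN2O6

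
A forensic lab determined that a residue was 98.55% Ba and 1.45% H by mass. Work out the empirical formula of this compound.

BaH2

Assume 100 g: 98.55 g Ba, 1.45 g H.
n(Ba) = 98.55/137.33 = 0.7176, n(H) = 1.45/1.008 = 1.438
Ratios (÷ 0.7176): Ba 1.000, H 2.005
Ratio ≈ 1:2, so the empirical formula is BaH2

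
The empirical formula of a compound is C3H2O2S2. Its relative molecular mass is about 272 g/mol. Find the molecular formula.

C6H4O4S4

Empirical-formula mass = 134.19 g/mol
n = 272 / 134.19 = 2.03 ≈ 2
Molecular formula = (C3H2O2S2)2 = C6H4O4S4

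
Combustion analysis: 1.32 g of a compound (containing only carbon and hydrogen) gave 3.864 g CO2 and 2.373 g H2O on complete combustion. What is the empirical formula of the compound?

mol C = 3.864 / 44.01 = 0.08780; mass C = 0.08780 × 12.01 = 1.054 g
mol H = 2 × (2.373 / 18.02) = 0.2634; mass H = 0.2634 × 1.008 = 0.2655 g
Ratios (÷ 0.0878): C 1.000, H 3.000
→ CH3

CH3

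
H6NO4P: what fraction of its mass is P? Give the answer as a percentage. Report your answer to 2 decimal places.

26.92%

Molar mass = 6(1.008) + 1(14.01) + 4(16.00) + 1(30.97) = 115.028 g/mol
Mass of P per mole = 1 × 30.97 = 30.970 g
% P = 30.970 / 115.028 × 100 = 26.92%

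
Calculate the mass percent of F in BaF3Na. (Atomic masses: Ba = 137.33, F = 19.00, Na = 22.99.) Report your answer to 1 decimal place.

26.2%

Molar mass = 1(137.33) + 3(19.00) + 1(22.99) = 217.320 g/mol
Mass of F per mole = 3 × 19.00 = 57.000 g
% F = 57.000 / 217.320 × 100 = 26.2%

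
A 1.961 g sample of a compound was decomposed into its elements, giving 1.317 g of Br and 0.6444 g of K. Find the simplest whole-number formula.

BrK

Br: 1.317 g ÷ 79.90 g/mol = 0.01648 mol
K: 0.6444 g ÷ 39.10 g/mol = 0.01648 mol
Smallest is K at 0.01648 mol; normalising gives Br 1.000, K 1.000
≈ 1:1 → BrK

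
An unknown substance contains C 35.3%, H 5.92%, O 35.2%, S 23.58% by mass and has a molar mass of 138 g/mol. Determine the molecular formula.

Assume 100 g: 35.3 g C, 5.92 g H, 35.2 g O, 23.58 g S.
C: 35.3 g ÷ 12.01 g/mol = 2.939 mol
H: 5.92 g ÷ 1.008 g/mol = 5.873 mol
O: 35.2 g ÷ 16.00 g/mol = 2.2 mol
S: 23.58 g ÷ 32.07 g/mol = 0.7353 mol
Ratios (÷ 0.7353): C 3.997, H 7.988, O 2.992, S 1.000
≈ 4:8:3:1 → C4H8O3S
Empirical-formula mass = 136.17 g/mol
n = 138 / 136.17 = 1.01 ≈ 1
Molecular formula = empirical formula = C4H8O3S

C4H8O3S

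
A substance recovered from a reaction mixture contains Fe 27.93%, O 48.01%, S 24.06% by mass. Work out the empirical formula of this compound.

Assume 100 g: 27.93 g Fe, 48.01 g O, 24.06 g S.
Fe: 27.93 g ÷ 55.85 g/mol = 0.5001 mol
O: 48.01 g ÷ 16.00 g/mol = 3.001 mol
S: 24.06 g ÷ 32.07 g/mol = 0.7502 mol
Ratios (÷ 0.5001): Fe 1.000, O 6.000, S 1.500
×2: Fe 2.00, O 12.00, S 3.00 → Fe2O12S3

Fe2O12S3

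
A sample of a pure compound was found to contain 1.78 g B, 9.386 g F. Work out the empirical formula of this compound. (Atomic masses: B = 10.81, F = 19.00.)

n(B) = 1.78/10.81 = 0.1647, n(F) = 9.386/19.00 = 0.494
Ratios (÷ 0.1647): B 1.000, F 3.000
≈ 1:3 → BF3

BF3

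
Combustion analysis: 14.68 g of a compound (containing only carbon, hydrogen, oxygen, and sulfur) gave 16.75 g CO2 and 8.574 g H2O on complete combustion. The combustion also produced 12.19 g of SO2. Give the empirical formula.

mol C = 16.75 / 44.01 = 0.3806; mass C = 0.3806 × 12.01 = 4.571 g
mol H = 2 × (8.574 / 18.02) = 0.9516; mass H = 0.9516 × 1.008 = 0.9592 g
mol S = 12.19 / 64.07 = 0.1903; mass S = 6.102 g
mass O = 14.68 − (11.63) = 3.048 g → mol O = 0.1905
Ratios (÷ 0.1903): C 2.000, H 5.002, O 1.001, S 1.000
Ratio ≈ 2:5:1:1, so the empirical formula is C2H5OS

C2H5OS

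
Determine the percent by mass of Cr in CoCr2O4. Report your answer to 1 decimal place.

45.8%

Molar mass = 1(58.93) + 2(52.00) + 4(16.00) = 226.930 g/mol
Mass of Cr per mole = 2 × 52.00 = 104.000 g
% Cr = 104.000 / 226.930 × 100 = 45.8%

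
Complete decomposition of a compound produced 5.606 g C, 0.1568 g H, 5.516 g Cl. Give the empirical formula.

C3HCl

n(C) = 5.606/12.01 = 0.4668, n(H) = 0.1568/1.008 = 0.1556, n(Cl) = 5.516/35.45 = 0.1556
Smallest is H at 0.1556 mol; normalising gives C 3.001, H 1.000, Cl 1.000
→ C3HCl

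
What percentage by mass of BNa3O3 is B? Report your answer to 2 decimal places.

Molar mass = 1(10.81) + 3(22.99) + 3(16.00) = 127.780 g/mol
Mass of B per mole = 1 × 10.81 = 10.810 g
% B = 10.810 / 127.780 × 100 = 8.46%

8.46%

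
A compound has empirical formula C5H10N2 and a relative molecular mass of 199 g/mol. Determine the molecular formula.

Empirical-formula mass = 98.15 g/mol
n = 199 / 98.15 = 2.03 ≈ 2
Molecular formula = (C5H10N2)2 = C10H20N4

C10H20N4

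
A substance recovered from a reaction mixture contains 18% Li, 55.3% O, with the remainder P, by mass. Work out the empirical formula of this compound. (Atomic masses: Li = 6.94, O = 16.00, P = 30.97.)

Assume 100 g: 18 g Li, 55.3 g O, 26.7 g P.
Li: 18 g ÷ 6.94 g/mol = 2.594 mol
O: 55.3 g ÷ 16.00 g/mol = 3.456 mol
P: 26.7 g ÷ 30.97 g/mol = 0.8621 mol
Divide by the smallest (0.8621 mol P): Li 3.008, O 4.009, P 1.000
→ Li3O4P

Li3O4P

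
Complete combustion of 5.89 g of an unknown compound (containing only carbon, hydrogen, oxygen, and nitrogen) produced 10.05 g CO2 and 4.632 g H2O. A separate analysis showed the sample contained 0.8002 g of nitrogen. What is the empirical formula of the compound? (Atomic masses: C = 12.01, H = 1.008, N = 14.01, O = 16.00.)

C4H9NO2

mol C = 10.05 / 44.01 = 0.2284; mass C = 0.2284 × 12.01 = 2.743 g
mol H = 2 × (4.632 / 18.02) = 0.5141; mass H = 0.5141 × 1.008 = 0.5182 g
mol N = 0.8002 / 14.01 = 0.05712
mass O = 5.89 − (4.061) = 1.829 g → mol O = 0.1143
Ratios (÷ 0.05712): C 3.998, H 9.001, N 1.000, O 2.001
≈ 4:9:1:2 → C4H9NO2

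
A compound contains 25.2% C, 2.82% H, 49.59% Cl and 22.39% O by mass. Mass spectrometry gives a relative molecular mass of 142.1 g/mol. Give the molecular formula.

Assume 100 g: 25.2 g C, 2.82 g H, 49.59 g Cl, 22.39 g O.
C: 25.2 g ÷ 12.01 g/mol = 2.098 mol
H: 2.82 g ÷ 1.008 g/mol = 2.798 mol
Cl: 49.59 g ÷ 35.45 g/mol = 1.399 mol
O: 22.39 g ÷ 16.00 g/mol = 1.399 mol
Ratios (÷ 1.399): C 1.500, H 2.000, Cl 1.000, O 1.000
Scaling by 2: C 3.00, H 4.00, Cl 2.00, O 2.00 → C3H4Cl2O2
Empirical-formula mass = 142.96 g/mol
n = 142.1 / 142.96 = 0.99 ≈ 1
Molecular formula = empirical formula = C3H4Cl2O2

C3H4Cl2O2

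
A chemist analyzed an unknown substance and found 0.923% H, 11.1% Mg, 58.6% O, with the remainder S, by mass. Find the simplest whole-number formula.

H2MgO8S2

Assume 100 g: 0.923 g H, 11.1 g Mg, 58.6 g O, 29.38 g S.
n(H) = 0.923/1.008 = 0.9157, n(Mg) = 11.1/24.31 = 0.4566, n(O) = 58.6/16.00 = 3.663, n(S) = 29.38/32.07 = 0.9161
Divide by the smallest (0.4566 mol Mg): H 2.005, Mg 1.000, O 8.021, S 2.006
Ratio ≈ 2:1:8:2, so the empirical formula is H2MgO8S2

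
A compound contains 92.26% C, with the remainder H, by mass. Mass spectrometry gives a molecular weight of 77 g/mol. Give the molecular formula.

C6H6

Assume 100 g: 92.26 g C, 7.74 g H.
Moles — C: 92.26 / 12.01 = 7.682 mol; H: 7.74 / 1.008 = 7.679 mol
Smallest is H at 7.679 mol; normalising gives C 1.000, H 1.000
Ratio ≈ 1:1, so the empirical formula is CH
Empirical-formula mass = 13.02 g/mol
n = 77 / 13.02 = 5.91 ≈ 6
Molecular formula = (CH)×6 = C6H6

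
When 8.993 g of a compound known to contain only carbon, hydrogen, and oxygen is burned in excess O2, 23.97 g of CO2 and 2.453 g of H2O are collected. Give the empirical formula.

C4H2O

mol C = 23.97 / 44.01 = 0.5446; mass C = 0.5446 × 12.01 = 6.541 g
mol H = 2 × (2.453 / 18.02) = 0.2723; mass H = 0.2723 × 1.008 = 0.2744 g
mass O = 8.993 − (6.816) = 2.177 g → mol O = 0.1361
Smallest is O at 0.1361 mol; normalising gives C 4.002, H 2.001, O 1.000
Ratio ≈ 4:2:1, so the empirical formula is C4H2O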